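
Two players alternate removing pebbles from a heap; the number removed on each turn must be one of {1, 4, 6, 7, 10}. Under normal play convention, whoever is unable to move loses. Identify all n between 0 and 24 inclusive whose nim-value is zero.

0, 2, 5, 13, 16, 18, 21

n :  0  1  2  3  4  5  6  7  8  9 10 11 12 13 14 15 16 17 18 19 20 21 22 23 24
G :  0  1  0  1  2  0  1  2  3  2  3  4  2  0  1  5  0  1  0  1  2  0  1  2  3
P-positions are exactly the n with G(n) = 0.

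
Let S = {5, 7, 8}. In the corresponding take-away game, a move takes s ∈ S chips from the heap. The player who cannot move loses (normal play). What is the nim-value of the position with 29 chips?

0

G(0) = 0
G(1) = mex{} = 0
G(2) = mex{} = 0
G(3) = mex{} = 0
G(4) = mex{} = 0
G(5) = mex{0} = 1
G(6) = mex{0} = 1
G(7) = mex{0,0} = 1
G(8) = mex{0,0,0} = 1
G(9) = mex{0,0,0} = 1
G(10) = mex{1,0,0} = 2
G(11) = mex{1,0,0} = 2
G(12) = mex{1,1,0} = 2
G(13) = mex{1,1,1} = 0
G(14) = mex{1,1,1} = 0
G(15) = mex{2,1,1} = 0
G(16) = mex{2,1,1} = 0
G(17) = mex{2,2,1} = 0
G(18) = mex{0,2,2} = 1
G(19) = mex{0,2,2} = 1
G(20) = mex{0,0,2} = 1
G(21) = mex{0,0,0} = 1
G(22) = mex{0,0,0} = 1
G(23) = mex{1,0,0} = 2
G(24) = mex{1,0,0} = 2
G(25) = mex{1,1,0} = 2
G(26) = mex{1,1,1} = 0
G(27) = mex{1,1,1} = 0
G(28) = mex{2,1,1} = 0
G(29) = mex{2,1,1} = 0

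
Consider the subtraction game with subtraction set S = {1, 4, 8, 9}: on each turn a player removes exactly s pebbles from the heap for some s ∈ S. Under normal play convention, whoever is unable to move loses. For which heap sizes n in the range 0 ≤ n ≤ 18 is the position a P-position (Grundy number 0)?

0, 2, 5, 7, 12, 17

G(0) = 0
G(1) = mex{0} = 1
G(2) = mex{1} = 0
G(3) = mex{0} = 1
G(4) = mex{1,0} = 2
G(5) = mex{2,1} = 0
G(6) = mex{0,0} = 1
G(7) = mex{1,1} = 0
G(8) = mex{0,2,0} = 1
G(9) = mex{1,0,1,0} = 2
G(10) = mex{2,1,0,1} = 3
G(11) = mex{3,0,1,0} = 2
G(12) = mex{2,1,2,1} = 0
G(13) = mex{0,2,0,2} = 1
G(14) = mex{1,3,1,0} = 2
G(15) = mex{2,2,0,1} = 3
G(16) = mex{3,0,1,0} = 2
G(17) = mex{2,1,2,1} = 0
G(18) = mex{0,2,3,2} = 1
P-positions are exactly the n with G(n) = 0.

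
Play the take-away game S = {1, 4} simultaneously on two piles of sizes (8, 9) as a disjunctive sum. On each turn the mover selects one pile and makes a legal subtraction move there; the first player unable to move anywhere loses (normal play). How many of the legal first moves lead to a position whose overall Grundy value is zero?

All piles use S = {1, 4}:
G(0) = 0
G(1) = mex{0} = 1
G(2) = mex{1} = 0
G(3) = mex{0} = 1
G(4) = mex{1,0} = 2
G(5) = mex{2,1} = 0
G(6) = mex{0,0} = 1
G(7) = mex{1,1} = 0
G(8) = mex{0,2} = 1
G(9) = mex{1,0} = 2
Pile A: G(8) = 1.
Pile B: G(9) = 2.
Combined Grundy value = 1 ⊕ 2 = 3.
A winning move leaves total XOR = 0, i.e. changes one component's Grundy value g to g ⊕ X where X is the current total.
Pile A: need g' = 1⊕3 = 2. Options: 8−1→G=0, 8−4→G=2. Hits: 1.
Pile B: need g' = 2⊕3 = 1. Options: 9−1→G=1, 9−4→G=0. Hits: 1.

2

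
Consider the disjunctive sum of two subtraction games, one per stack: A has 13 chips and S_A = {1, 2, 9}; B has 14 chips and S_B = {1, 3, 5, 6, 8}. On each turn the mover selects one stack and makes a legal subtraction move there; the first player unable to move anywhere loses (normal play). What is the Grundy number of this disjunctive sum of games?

Stack A, S = {1, 2, 9}:
n :  0  1  2  3  4  5  6  7  8  9 10 11 12 13
G :  0  1  2  0  1  2  0  1  2  3  0  1  2  0
G_A(13) = 0.
Stack B, S = {1, 3, 5, 6, 8}:
G(0) = 0
G(1) = mex{0} = 1
G(2) = mex{1} = 0
G(3) = mex{0,0} = 1
G(4) = mex{1,1} = 0
G(5) = mex{0,0,0} = 1
G(6) = mex{1,1,1,0} = 2
G(7) = mex{2,0,0,1} = 3
G(8) = mex{3,1,1,0,0} = 2
G(9) = mex{2,2,0,1,1} = 3
G(10) = mex{3,3,1,0,0} = 2
G(11) = mex{2,2,2,1,1} = 0
G(12) = mex{0,3,3,2,0} = 1
G(13) = mex{1,2,2,3,1} = 0
G(14) = mex{0,0,3,2,2} = 1
G_B(14) = 1.
Combined Grundy value = 0 ⊕ 1 = 1.

1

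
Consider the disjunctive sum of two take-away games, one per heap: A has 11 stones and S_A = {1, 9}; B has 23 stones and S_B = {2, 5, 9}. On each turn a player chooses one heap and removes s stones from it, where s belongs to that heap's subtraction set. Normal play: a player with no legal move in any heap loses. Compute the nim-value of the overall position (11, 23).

Heap A, S = {1, 9}:
n :  0  1  2  3  4  5  6  7  8  9 10 11
G :  0  1  0  1  0  1  0  1  0  1  0  1
G_A(11) = 1.
Heap B, S = {2, 5, 9}:
n :  0  1  2  3  4  5  6  7  8  9 10 11 12 13 14 15 16 17 18 19 20 21 22 23
G :  0  0  1  1  0  2  1  0  0  1  1  0  2  1  0  0  1  1  0  2  1  0  0  1
G_B(23) = 1.
Combined Grundy value = 1 ⊕ 1 = 0.

0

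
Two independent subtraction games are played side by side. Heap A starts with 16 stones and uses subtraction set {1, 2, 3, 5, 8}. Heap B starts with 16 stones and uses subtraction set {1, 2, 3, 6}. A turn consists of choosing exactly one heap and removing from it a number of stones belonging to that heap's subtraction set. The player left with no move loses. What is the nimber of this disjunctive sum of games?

2

Heap A, S = {1, 2, 3, 5, 8}:
G(0) = 0
G(1) = mex{0} = 1
G(2) = mex{1,0} = 2
G(3) = mex{2,1,0} = 3
G(4) = mex{3,2,1} = 0
G(5) = mex{0,3,2,0} = 1
G(6) = mex{1,0,3,1} = 2
G(7) = mex{2,1,0,2} = 3
G(8) = mex{3,2,1,3,0} = 4
G(9) = mex{4,3,2,0,1} = 5
G(10) = mex{5,4,3,1,2} = 0
G(11) = mex{0,5,4,2,3} = 1
G(12) = mex{1,0,5,3,0} = 2
G(13) = mex{2,1,0,4,1} = 3
G(14) = mex{3,2,1,5,2} = 0
G(15) = mex{0,3,2,0,3} = 1
G(16) = mex{1,0,3,1,4} = 2
G_A(16) = 2.
Heap B, S = {1, 2, 3, 6}:
n :  0  1  2  3  4  5  6  7  8  9 10 11 12 13 14 15 16
G :  0  1  2  3  0  1  2  3  0  1  2  3  0  1  2  3  0
G_B(16) = 0.
Combined Grundy value = 2 ⊕ 0 = 2.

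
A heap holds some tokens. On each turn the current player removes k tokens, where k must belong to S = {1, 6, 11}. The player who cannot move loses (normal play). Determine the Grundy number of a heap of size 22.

1

n :  0  1  2  3  4  5  6  7  8  9 10 11 12 13 14 15 16 17 18 19 20 21 22
G :  0  1  0  1  0  1  2  0  1  0  1  2  0  1  0  1  0  1  2  0  1  0  1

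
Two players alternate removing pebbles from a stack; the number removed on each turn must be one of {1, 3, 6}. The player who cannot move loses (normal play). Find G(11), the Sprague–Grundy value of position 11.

n :  0  1  2  3  4  5  6  7  8  9 10 11
G :  0  1  0  1  0  1  2  3  2  0  1  0

0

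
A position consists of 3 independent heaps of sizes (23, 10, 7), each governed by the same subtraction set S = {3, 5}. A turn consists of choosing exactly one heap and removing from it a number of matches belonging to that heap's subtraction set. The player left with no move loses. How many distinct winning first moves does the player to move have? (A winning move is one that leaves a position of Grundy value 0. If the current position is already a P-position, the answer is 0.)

All heaps use S = {3, 5}:
n :  0  1  2  3  4  5  6  7  8  9 10 11 12 13 14 15 16 17 18 19 20 21 22 23
G :  0  0  0  1  1  1  2  2  0  0  0  1  1  1  2  2  0  0  0  1  1  1  2  2
Heap A: G(23) = 2.
Heap B: G(10) = 0.
Heap C: G(7) = 2.
Combined Grundy value = 2 ⊕ 0 ⊕ 2 = 0.
A winning move leaves total XOR = 0, i.e. changes one component's Grundy value g to g ⊕ X where X is the current total.
Heap A: target g' = 2⊕0 = 2, but every legal move changes the Grundy value (mex property), so 0 moves.
Heap B: target g' = 0⊕0 = 0, but every legal move changes the Grundy value (mex property), so 0 moves.
Heap C: target g' = 2⊕0 = 2, but every legal move changes the Grundy value (mex property), so 0 moves.

0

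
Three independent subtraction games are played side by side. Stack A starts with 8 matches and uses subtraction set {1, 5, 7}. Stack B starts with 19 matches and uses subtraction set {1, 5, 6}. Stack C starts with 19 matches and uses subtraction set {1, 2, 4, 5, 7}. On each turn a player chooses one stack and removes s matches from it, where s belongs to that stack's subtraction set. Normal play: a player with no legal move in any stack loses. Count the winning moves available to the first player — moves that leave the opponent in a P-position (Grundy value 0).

3

Stack A, S = {1, 5, 7}:
G(0) = 0
G(1) = mex{0} = 1
G(2) = mex{1} = 0
G(3) = mex{0} = 1
G(4) = mex{1} = 0
G(5) = mex{0,0} = 1
G(6) = mex{1,1} = 0
G(7) = mex{0,0,0} = 1
G(8) = mex{1,1,1} = 0
G_A(8) = 0.
Stack B, S = {1, 5, 6}:
G(0) = 0
G(1) = mex{0} = 1
G(2) = mex{1} = 0
G(3) = mex{0} = 1
G(4) = mex{1} = 0
G(5) = mex{0,0} = 1
G(6) = mex{1,1,0} = 2
G(7) = mex{2,0,1} = 3
G(8) = mex{3,1,0} = 2
G(9) = mex{2,0,1} = 3
G(10) = mex{3,1,0} = 2
G(11) = mex{2,2,1} = 0
G(12) = mex{0,3,2} = 1
G(13) = mex{1,2,3} = 0
G(14) = mex{0,3,2} = 1
G(15) = mex{1,2,3} = 0
G(16) = mex{0,0,2} = 1
G(17) = mex{1,1,0} = 2
G(18) = mex{2,0,1} = 3
G(19) = mex{3,1,0} = 2
G_B(19) = 2.
Stack C, S = {1, 2, 4, 5, 7}:
G(0) = 0
G(1) = mex{0} = 1
G(2) = mex{1,0} = 2
G(3) = mex{2,1} = 0
G(4) = mex{0,2,0} = 1
G(5) = mex{1,0,1,0} = 2
G(6) = mex{2,1,2,1} = 0
G(7) = mex{0,2,0,2,0} = 1
G(8) = mex{1,0,1,0,1} = 2
G(9) = mex{2,1,2,1,2} = 0
G(10) = mex{0,2,0,2,0} = 1
G(11) = mex{1,0,1,0,1} = 2
G(12) = mex{2,1,2,1,2} = 0
G(13) = mex{0,2,0,2,0} = 1
G(14) = mex{1,0,1,0,1} = 2
G(15) = mex{2,1,2,1,2} = 0
G(16) = mex{0,2,0,2,0} = 1
G(17) = mex{1,0,1,0,1} = 2
G(18) = mex{2,1,2,1,2} = 0
G(19) = mex{0,2,0,2,0} = 1
G_C(19) = 1.
Combined Grundy value = 0 ⊕ 2 ⊕ 1 = 3.
A winning move leaves total XOR = 0, i.e. changes one component's Grundy value g to g ⊕ X where X is the current total.
Stack A: need g' = 0⊕3 = 3. Options: 8−1→G=1, 8−5→G=1, 8−7→G=1. Hits: 0.
Stack B: need g' = 2⊕3 = 1. Options: 19−1→G=3, 19−5→G=1, 19−6→G=0. Hits: 1.
Stack C: need g' = 1⊕3 = 2. Options: 19−1→G=0, 19−2→G=2, 19−4→G=0, 19−5→G=2, 19−7→G=0. Hits: 2.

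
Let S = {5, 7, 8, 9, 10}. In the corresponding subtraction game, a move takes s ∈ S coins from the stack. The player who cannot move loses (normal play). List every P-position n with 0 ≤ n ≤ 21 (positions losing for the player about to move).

G(0) = 0
G(1) = mex{} = 0
G(2) = mex{} = 0
G(3) = mex{} = 0
G(4) = mex{} = 0
G(5) = mex{0} = 1
G(6) = mex{0} = 1
G(7) = mex{0,0} = 1
G(8) = mex{0,0,0} = 1
G(9) = mex{0,0,0,0} = 1
G(10) = mex{1,0,0,0,0} = 2
G(11) = mex{1,0,0,0,0} = 2
G(12) = mex{1,1,0,0,0} = 2
G(13) = mex{1,1,1,0,0} = 2
G(14) = mex{1,1,1,1,0} = 2
G(15) = mex{2,1,1,1,1} = 0
G(16) = mex{2,1,1,1,1} = 0
G(17) = mex{2,2,1,1,1} = 0
G(18) = mex{2,2,2,1,1} = 0
G(19) = mex{2,2,2,2,1} = 0
G(20) = mex{0,2,2,2,2} = 1
G(21) = mex{0,2,2,2,2} = 1
P-positions are exactly the n with G(n) = 0.

0, 1, 2, 3, 4, 15, 16, 17, 18, 19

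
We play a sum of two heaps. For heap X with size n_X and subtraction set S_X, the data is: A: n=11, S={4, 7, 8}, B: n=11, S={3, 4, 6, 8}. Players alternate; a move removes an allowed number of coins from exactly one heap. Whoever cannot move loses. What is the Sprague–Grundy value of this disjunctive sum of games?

2

Heap A, S = {4, 7, 8}:
G(0) = 0
G(1) = mex{} = 0
G(2) = mex{} = 0
G(3) = mex{} = 0
G(4) = mex{0} = 1
G(5) = mex{0} = 1
G(6) = mex{0} = 1
G(7) = mex{0,0} = 1
G(8) = mex{1,0,0} = 2
G(9) = mex{1,0,0} = 2
G(10) = mex{1,0,0} = 2
G(11) = mex{1,1,0} = 2
G_A(11) = 2.
Heap B, S = {3, 4, 6, 8}:
n :  0  1  2  3  4  5  6  7  8  9 10 11
G :  0  0  0  1  1  1  2  2  2  3  3  0
G_B(11) = 0.
Combined Grundy value = 2 ⊕ 0 = 2.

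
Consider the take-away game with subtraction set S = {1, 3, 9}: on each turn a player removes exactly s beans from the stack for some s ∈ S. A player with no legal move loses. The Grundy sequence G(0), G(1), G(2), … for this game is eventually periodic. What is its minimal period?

n :  0  1  2  3  4  5  6  7  8  9 10 11 12 13 14
G :  0  1  0  1  0  1  0  1  0  1  0  1  0  1  0
G(n+2) = G(n) holds for n = 0,…,8 (a full window of length max(S) = 9), so the sequence is purely periodic with period 2.

2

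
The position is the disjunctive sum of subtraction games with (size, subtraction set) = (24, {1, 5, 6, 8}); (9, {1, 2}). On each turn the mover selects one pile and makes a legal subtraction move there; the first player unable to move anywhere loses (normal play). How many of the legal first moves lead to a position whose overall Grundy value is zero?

Pile A, S = {1, 5, 6, 8}:
n :  0  1  2  3  4  5  6  7  8  9 10 11 12 13 14 15 16 17 18 19 20 21 22 23 24
G :  0  1  0  1  0  1  2  3  2  3  2  0  1  0  1  0  1  2  3  2  3  2  0  1  0
G_A(24) = 0.
Pile B, S = {1, 2}:
G(0) = 0
G(1) = mex{0} = 1
G(2) = mex{1,0} = 2
G(3) = mex{2,1} = 0
G(4) = mex{0,2} = 1
G(5) = mex{1,0} = 2
G(6) = mex{2,1} = 0
G(7) = mex{0,2} = 1
G(8) = mex{1,0} = 2
G(9) = mex{2,1} = 0
G_B(9) = 0.
Combined Grundy value = 0 ⊕ 0 = 0.
A winning move leaves total XOR = 0, i.e. changes one component's Grundy value g to g ⊕ X where X is the current total.
Pile A: target g' = 0⊕0 = 0, but every legal move changes the Grundy value (mex property), so 0 moves.
Pile B: target g' = 0⊕0 = 0, but every legal move changes the Grundy value (mex property), so 0 moves.

0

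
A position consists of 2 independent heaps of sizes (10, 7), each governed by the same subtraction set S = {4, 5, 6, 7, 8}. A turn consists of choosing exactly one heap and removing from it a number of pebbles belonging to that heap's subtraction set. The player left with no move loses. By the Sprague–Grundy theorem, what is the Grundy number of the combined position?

All heaps use S = {4, 5, 6, 7, 8}:
n :  0  1  2  3  4  5  6  7  8  9 10
G :  0  0  0  0  1  1  1  1  2  2  2
Heap A: G(10) = 2.
Heap B: G(7) = 1.
Combined Grundy value = 2 ⊕ 1 = 3.

3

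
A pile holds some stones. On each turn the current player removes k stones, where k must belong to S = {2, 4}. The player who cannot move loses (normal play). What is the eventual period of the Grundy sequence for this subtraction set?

n :  0  1  2  3  4  5  6  7  8  9 10 11 12 13 14
G :  0  0  1  1  2  2  0  0  1  1  2  2  0  0  1
G(n+6) = G(n) holds for n = 0,…,3 (a full window of length max(S) = 4), so the sequence is purely periodic with period 6.

6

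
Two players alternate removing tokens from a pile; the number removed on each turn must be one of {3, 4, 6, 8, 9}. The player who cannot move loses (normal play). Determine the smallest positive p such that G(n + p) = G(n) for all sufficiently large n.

12

n :  0  1  2  3  4  5  6  7  8  9 10 11 12 13 14 15 16 17 18 19 20 21 22 23 24 25
G :  0  0  0  1  1  1  2  2  2  3  3  3  0  0  0  1  1  1  2  2  2  3  3  3  0  0
G(n+12) = G(n) holds for n = 0,…,8 (a full window of length max(S) = 9), so the sequence is purely periodic with period 12.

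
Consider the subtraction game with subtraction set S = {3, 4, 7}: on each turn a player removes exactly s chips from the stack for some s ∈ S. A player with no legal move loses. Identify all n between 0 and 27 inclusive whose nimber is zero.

0, 1, 2, 10, 11, 12, 20, 21, 22

n :  0  1  2  3  4  5  6  7  8  9 10 11 12 13 14 15 16 17 18 19 20 21 22 23 24 25 26 27
G :  0  0  0  1  1  1  2  2  2  3  0  0  0  1  1  1  2  2  2  3  0  0  0  1  1  1  2  2
P-positions are exactly the n with G(n) = 0.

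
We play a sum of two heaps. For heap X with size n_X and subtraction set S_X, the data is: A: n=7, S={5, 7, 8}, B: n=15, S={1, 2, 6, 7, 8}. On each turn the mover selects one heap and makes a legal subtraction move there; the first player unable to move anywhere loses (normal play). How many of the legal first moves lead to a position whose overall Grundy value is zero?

Heap A, S = {5, 7, 8}:
G(0) = 0
G(1) = mex{} = 0
G(2) = mex{} = 0
G(3) = mex{} = 0
G(4) = mex{} = 0
G(5) = mex{0} = 1
G(6) = mex{0} = 1
G(7) = mex{0,0} = 1
G_A(7) = 1.
Heap B, S = {1, 2, 6, 7, 8}:
n :  0  1  2  3  4  5  6  7  8  9 10 11 12 13 14 15
G :  0  1  2  0  1  2  3  4  5  3  4  5  0  1  2  0
G_B(15) = 0.
Combined Grundy value = 1 ⊕ 0 = 1.
A winning move leaves total XOR = 0, i.e. changes one component's Grundy value g to g ⊕ X where X is the current total.
Heap A: need g' = 1⊕1 = 0. Options: 7−5→G=0, 7−7→G=0. Hits: 2.
Heap B: need g' = 0⊕1 = 1. Options: 15−1→G=2, 15−2→G=1, 15−6→G=3, 15−7→G=5, 15−8→G=4. Hits: 1.

3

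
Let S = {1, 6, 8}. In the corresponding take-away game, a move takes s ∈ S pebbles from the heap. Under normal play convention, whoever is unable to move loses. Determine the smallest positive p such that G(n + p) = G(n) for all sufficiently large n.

G(0) = 0
G(1) = mex{0} = 1
G(2) = mex{1} = 0
G(3) = mex{0} = 1
G(4) = mex{1} = 0
G(5) = mex{0} = 1
G(6) = mex{1,0} = 2
G(7) = mex{2,1} = 0
G(8) = mex{0,0,0} = 1
G(9) = mex{1,1,1} = 0
G(10) = mex{0,0,0} = 1
G(11) = mex{1,1,1} = 0
G(12) = mex{0,2,0} = 1
G(13) = mex{1,0,1} = 2
G(14) = mex{2,1,2} = 0
G(15) = mex{0,0,0} = 1
G(16) = mex{1,1,1} = 0
G(n+7) = G(n) holds for n = 0,…,7 (a full window of length max(S) = 8), so the sequence is purely periodic with period 7.

7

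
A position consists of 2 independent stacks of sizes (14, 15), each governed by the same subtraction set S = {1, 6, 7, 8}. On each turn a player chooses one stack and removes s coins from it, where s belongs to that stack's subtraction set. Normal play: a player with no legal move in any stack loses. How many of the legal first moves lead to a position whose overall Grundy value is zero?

All stacks use S = {1, 6, 7, 8}:
n :  0  1  2  3  4  5  6  7  8  9 10 11 12 13 14 15
G :  0  1  0  1  0  1  2  3  2  3  2  3  4  0  1  0
Stack A: G(14) = 1.
Stack B: G(15) = 0.
Combined Grundy value = 1 ⊕ 0 = 1.
A winning move leaves total XOR = 0, i.e. changes one component's Grundy value g to g ⊕ X where X is the current total.
Stack A: need g' = 1⊕1 = 0. Options: 14−1→G=0, 14−6→G=2, 14−7→G=3, 14−8→G=2. Hits: 1.
Stack B: need g' = 0⊕1 = 1. Options: 15−1→G=1, 15−6→G=3, 15−7→G=2, 15−8→G=3. Hits: 1.

2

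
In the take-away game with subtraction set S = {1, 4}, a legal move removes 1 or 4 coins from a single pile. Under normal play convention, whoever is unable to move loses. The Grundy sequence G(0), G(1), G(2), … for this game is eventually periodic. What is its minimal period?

5

G(0) = 0
G(1) = mex{0} = 1
G(2) = mex{1} = 0
G(3) = mex{0} = 1
G(4) = mex{1,0} = 2
G(5) = mex{2,1} = 0
G(6) = mex{0,0} = 1
G(7) = mex{1,1} = 0
G(8) = mex{0,2} = 1
G(9) = mex{1,0} = 2
G(10) = mex{2,1} = 0
G(11) = mex{0,0} = 1
G(12) = mex{1,1} = 0
G(13) = mex{0,2} = 1
G(14) = mex{1,0} = 2
G(n+5) = G(n) holds for n = 0,…,3 (a full window of length max(S) = 4), so the sequence is purely periodic with period 5.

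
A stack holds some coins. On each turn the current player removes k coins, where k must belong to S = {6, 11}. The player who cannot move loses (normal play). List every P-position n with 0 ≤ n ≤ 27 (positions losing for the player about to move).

0, 1, 2, 3, 4, 5, 17, 18, 19, 20, 21, 22

n :  0  1  2  3  4  5  6  7  8  9 10 11 12 13 14 15 16 17 18 19 20 21 22 23 24 25 26 27
G :  0  0  0  0  0  0  1  1  1  1  1  1  2  2  2  2  2  0  0  0  0  0  0  1  1  1  1  1
P-positions are exactly the n with G(n) = 0.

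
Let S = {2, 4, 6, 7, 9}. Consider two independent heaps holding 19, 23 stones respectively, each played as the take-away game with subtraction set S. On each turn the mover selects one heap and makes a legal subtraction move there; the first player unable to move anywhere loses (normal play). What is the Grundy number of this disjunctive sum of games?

4

All heaps use S = {2, 4, 6, 7, 9}:
G(0) = 0
G(1) = mex{} = 0
G(2) = mex{0} = 1
G(3) = mex{0} = 1
G(4) = mex{1,0} = 2
G(5) = mex{1,0} = 2
G(6) = mex{2,1,0} = 3
G(7) = mex{2,1,0,0} = 3
G(8) = mex{3,2,1,0} = 4
G(9) = mex{3,2,1,1,0} = 4
G(10) = mex{4,3,2,1,0} = 5
G(11) = mex{4,3,2,2,1} = 0
G(12) = mex{5,4,3,2,1} = 0
G(13) = mex{0,4,3,3,2} = 1
G(14) = mex{0,5,4,3,2} = 1
G(15) = mex{1,0,4,4,3} = 2
G(16) = mex{1,0,5,4,3} = 2
G(17) = mex{2,1,0,5,4} = 3
G(18) = mex{2,1,0,0,4} = 3
G(19) = mex{3,2,1,0,5} = 4
G(20) = mex{3,2,1,1,0} = 4
G(21) = mex{4,3,2,1,0} = 5
G(22) = mex{4,3,2,2,1} = 0
G(23) = mex{5,4,3,2,1} = 0
Heap A: G(19) = 4.
Heap B: G(23) = 0.
Combined Grundy value = 4 ⊕ 0 = 4.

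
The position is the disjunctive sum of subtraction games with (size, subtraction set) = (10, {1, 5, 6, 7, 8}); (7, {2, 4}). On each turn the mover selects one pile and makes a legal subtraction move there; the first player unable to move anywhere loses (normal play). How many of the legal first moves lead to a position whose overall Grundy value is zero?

Pile A, S = {1, 5, 6, 7, 8}:
n :  0  1  2  3  4  5  6  7  8  9 10
G :  0  1  0  1  0  1  2  3  2  3  2
G_A(10) = 2.
Pile B, S = {2, 4}:
n : 0 1 2 3 4 5 6 7
G : 0 0 1 1 2 2 0 0
G_B(7) = 0.
Combined Grundy value = 2 ⊕ 0 = 2.
A winning move leaves total XOR = 0, i.e. changes one component's Grundy value g to g ⊕ X where X is the current total.
Pile A: need g' = 2⊕2 = 0. Options: 10−1→G=3, 10−5→G=1, 10−6→G=0, 10−7→G=1, 10−8→G=0. Hits: 2.
Pile B: need g' = 0⊕2 = 2. Options: 7−2→G=2, 7−4→G=1. Hits: 1.

3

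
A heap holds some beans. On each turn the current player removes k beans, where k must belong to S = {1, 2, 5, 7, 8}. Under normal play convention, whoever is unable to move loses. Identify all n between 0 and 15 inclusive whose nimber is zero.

G(0) = 0
G(1) = mex{0} = 1
G(2) = mex{1,0} = 2
G(3) = mex{2,1} = 0
G(4) = mex{0,2} = 1
G(5) = mex{1,0,0} = 2
G(6) = mex{2,1,1} = 0
G(7) = mex{0,2,2,0} = 1
G(8) = mex{1,0,0,1,0} = 2
G(9) = mex{2,1,1,2,1} = 0
G(10) = mex{0,2,2,0,2} = 1
G(11) = mex{1,0,0,1,0} = 2
G(12) = mex{2,1,1,2,1} = 0
G(13) = mex{0,2,2,0,2} = 1
G(14) = mex{1,0,0,1,0} = 2
G(15) = mex{2,1,1,2,1} = 0
P-positions are exactly the n with G(n) = 0.

0, 3, 6, 9, 12, 15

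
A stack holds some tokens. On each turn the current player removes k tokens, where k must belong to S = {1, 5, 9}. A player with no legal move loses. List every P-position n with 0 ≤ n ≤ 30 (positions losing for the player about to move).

0, 2, 4, 6, 8, 10, 12, 14, 16, 18, 20, 22, 24, 26, 28, 30

G(0) = 0
G(1) = mex{0} = 1
G(2) = mex{1} = 0
G(3) = mex{0} = 1
G(4) = mex{1} = 0
G(5) = mex{0,0} = 1
G(6) = mex{1,1} = 0
G(7) = mex{0,0} = 1
G(8) = mex{1,1} = 0
G(9) = mex{0,0,0} = 1
G(10) = mex{1,1,1} = 0
G(11) = mex{0,0,0} = 1
G(12) = mex{1,1,1} = 0
G(13) = mex{0,0,0} = 1
G(14) = mex{1,1,1} = 0
G(15) = mex{0,0,0} = 1
G(16) = mex{1,1,1} = 0
G(17) = mex{0,0,0} = 1
G(18) = mex{1,1,1} = 0
G(19) = mex{0,0,0} = 1
G(20) = mex{1,1,1} = 0
G(21) = mex{0,0,0} = 1
G(22) = mex{1,1,1} = 0
G(23) = mex{0,0,0} = 1
G(24) = mex{1,1,1} = 0
G(25) = mex{0,0,0} = 1
G(26) = mex{1,1,1} = 0
G(27) = mex{0,0,0} = 1
G(28) = mex{1,1,1} = 0
G(29) = mex{0,0,0} = 1
G(30) = mex{1,1,1} = 0
P-positions are exactly the n with G(n) = 0.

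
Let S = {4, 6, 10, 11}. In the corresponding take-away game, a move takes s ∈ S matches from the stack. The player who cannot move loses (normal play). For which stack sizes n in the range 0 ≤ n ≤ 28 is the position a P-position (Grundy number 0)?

G(0) = 0
G(1) = mex{} = 0
G(2) = mex{} = 0
G(3) = mex{} = 0
G(4) = mex{0} = 1
G(5) = mex{0} = 1
G(6) = mex{0,0} = 1
G(7) = mex{0,0} = 1
G(8) = mex{1,0} = 2
G(9) = mex{1,0} = 2
G(10) = mex{1,1,0} = 2
G(11) = mex{1,1,0,0} = 2
G(12) = mex{2,1,0,0} = 3
G(13) = mex{2,1,0,0} = 3
G(14) = mex{2,2,1,0} = 3
G(15) = mex{2,2,1,1} = 0
G(16) = mex{3,2,1,1} = 0
G(17) = mex{3,2,1,1} = 0
G(18) = mex{3,3,2,1} = 0
G(19) = mex{0,3,2,2} = 1
G(20) = mex{0,3,2,2} = 1
G(21) = mex{0,0,2,2} = 1
G(22) = mex{0,0,3,2} = 1
G(23) = mex{1,0,3,3} = 2
G(24) = mex{1,0,3,3} = 2
G(25) = mex{1,1,0,3} = 2
G(26) = mex{1,1,0,0} = 2
G(27) = mex{2,1,0,0} = 3
G(28) = mex{2,1,0,0} = 3
P-positions are exactly the n with G(n) = 0.

0, 1, 2, 3, 15, 16, 17, 18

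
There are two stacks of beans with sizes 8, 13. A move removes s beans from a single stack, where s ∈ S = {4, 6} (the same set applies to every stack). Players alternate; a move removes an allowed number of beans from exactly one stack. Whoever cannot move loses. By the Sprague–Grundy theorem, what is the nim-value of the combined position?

All stacks use S = {4, 6}:
G(0) = 0
G(1) = mex{} = 0
G(2) = mex{} = 0
G(3) = mex{} = 0
G(4) = mex{0} = 1
G(5) = mex{0} = 1
G(6) = mex{0,0} = 1
G(7) = mex{0,0} = 1
G(8) = mex{1,0} = 2
G(9) = mex{1,0} = 2
G(10) = mex{1,1} = 0
G(11) = mex{1,1} = 0
G(12) = mex{2,1} = 0
G(13) = mex{2,1} = 0
Stack A: G(8) = 2.
Stack B: G(13) = 0.
Combined Grundy value = 2 ⊕ 0 = 2.

2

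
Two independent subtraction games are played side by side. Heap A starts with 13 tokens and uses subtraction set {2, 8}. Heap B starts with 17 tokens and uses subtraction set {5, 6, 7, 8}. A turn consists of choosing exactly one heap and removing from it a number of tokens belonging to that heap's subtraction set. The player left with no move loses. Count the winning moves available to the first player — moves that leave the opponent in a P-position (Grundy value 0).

3

Heap A, S = {2, 8}:
G(0) = 0
G(1) = mex{} = 0
G(2) = mex{0} = 1
G(3) = mex{0} = 1
G(4) = mex{1} = 0
G(5) = mex{1} = 0
G(6) = mex{0} = 1
G(7) = mex{0} = 1
G(8) = mex{1,0} = 2
G(9) = mex{1,0} = 2
G(10) = mex{2,1} = 0
G(11) = mex{2,1} = 0
G(12) = mex{0,0} = 1
G(13) = mex{0,0} = 1
G_A(13) = 1.
Heap B, S = {5, 6, 7, 8}:
G(0) = 0
G(1) = mex{} = 0
G(2) = mex{} = 0
G(3) = mex{} = 0
G(4) = mex{} = 0
G(5) = mex{0} = 1
G(6) = mex{0,0} = 1
G(7) = mex{0,0,0} = 1
G(8) = mex{0,0,0,0} = 1
G(9) = mex{0,0,0,0} = 1
G(10) = mex{1,0,0,0} = 2
G(11) = mex{1,1,0,0} = 2
G(12) = mex{1,1,1,0} = 2
G(13) = mex{1,1,1,1} = 0
G(14) = mex{1,1,1,1} = 0
G(15) = mex{2,1,1,1} = 0
G(16) = mex{2,2,1,1} = 0
G(17) = mex{2,2,2,1} = 0
G_B(17) = 0.
Combined Grundy value = 1 ⊕ 0 = 1.
A winning move leaves total XOR = 0, i.e. changes one component's Grundy value g to g ⊕ X where X is the current total.
Heap A: need g' = 1⊕1 = 0. Options: 13−2→G=0, 13−8→G=0. Hits: 2.
Heap B: need g' = 0⊕1 = 1. Options: 17−5→G=2, 17−6→G=2, 17−7→G=2, 17−8→G=1. Hits: 1.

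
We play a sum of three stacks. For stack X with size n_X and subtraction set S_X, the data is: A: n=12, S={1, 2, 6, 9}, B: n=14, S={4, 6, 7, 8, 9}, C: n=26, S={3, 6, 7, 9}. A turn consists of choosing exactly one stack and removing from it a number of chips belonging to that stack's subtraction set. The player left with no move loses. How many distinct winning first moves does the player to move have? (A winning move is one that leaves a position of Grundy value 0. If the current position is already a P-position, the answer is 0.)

Stack A, S = {1, 2, 6, 9}:
n :  0  1  2  3  4  5  6  7  8  9 10 11 12
G :  0  1  2  0  1  2  3  0  1  2  0  1  2
G_A(12) = 2.
Stack B, S = {4, 6, 7, 8, 9}:
G(0) = 0
G(1) = mex{} = 0
G(2) = mex{} = 0
G(3) = mex{} = 0
G(4) = mex{0} = 1
G(5) = mex{0} = 1
G(6) = mex{0,0} = 1
G(7) = mex{0,0,0} = 1
G(8) = mex{1,0,0,0} = 2
G(9) = mex{1,0,0,0,0} = 2
G(10) = mex{1,1,0,0,0} = 2
G(11) = mex{1,1,1,0,0} = 2
G(12) = mex{2,1,1,1,0} = 3
G(13) = mex{2,1,1,1,1} = 0
G(14) = mex{2,2,1,1,1} = 0
G_B(14) = 0.
Stack C, S = {3, 6, 7, 9}:
G(0) = 0
G(1) = mex{} = 0
G(2) = mex{} = 0
G(3) = mex{0} = 1
G(4) = mex{0} = 1
G(5) = mex{0} = 1
G(6) = mex{1,0} = 2
G(7) = mex{1,0,0} = 2
G(8) = mex{1,0,0} = 2
G(9) = mex{2,1,0,0} = 3
G(10) = mex{2,1,1,0} = 3
G(11) = mex{2,1,1,0} = 3
G(12) = mex{3,2,1,1} = 0
G(13) = mex{3,2,2,1} = 0
G(14) = mex{3,2,2,1} = 0
G(15) = mex{0,3,2,2} = 1
G(16) = mex{0,3,3,2} = 1
G(17) = mex{0,3,3,2} = 1
G(18) = mex{1,0,3,3} = 2
G(19) = mex{1,0,0,3} = 2
G(20) = mex{1,0,0,3} = 2
G(21) = mex{2,1,0,0} = 3
G(22) = mex{2,1,1,0} = 3
G(23) = mex{2,1,1,0} = 3
G(24) = mex{3,2,1,1} = 0
G(25) = mex{3,2,2,1} = 0
G(26) = mex{3,2,2,1} = 0
G_C(26) = 0.
Combined Grundy value = 2 ⊕ 0 ⊕ 0 = 2.
A winning move leaves total XOR = 0, i.e. changes one component's Grundy value g to g ⊕ X where X is the current total.
Stack A: need g' = 2⊕2 = 0. Options: 12−1→G=1, 12−2→G=0, 12−6→G=3, 12−9→G=0. Hits: 2.
Stack B: need g' = 0⊕2 = 2. Options: 14−4→G=2, 14−6→G=2, 14−7→G=1, 14−8→G=1, 14−9→G=1. Hits: 2.
Stack C: need g' = 0⊕2 = 2. Options: 26−3→G=3, 26−6→G=2, 26−7→G=2, 26−9→G=1. Hits: 2.

6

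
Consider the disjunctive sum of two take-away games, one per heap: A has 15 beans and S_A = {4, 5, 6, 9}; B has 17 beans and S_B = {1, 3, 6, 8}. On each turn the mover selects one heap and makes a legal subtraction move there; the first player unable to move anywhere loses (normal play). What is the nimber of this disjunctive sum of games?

Heap A, S = {4, 5, 6, 9}:
G(0) = 0
G(1) = mex{} = 0
G(2) = mex{} = 0
G(3) = mex{} = 0
G(4) = mex{0} = 1
G(5) = mex{0,0} = 1
G(6) = mex{0,0,0} = 1
G(7) = mex{0,0,0} = 1
G(8) = mex{1,0,0} = 2
G(9) = mex{1,1,0,0} = 2
G(10) = mex{1,1,1,0} = 2
G(11) = mex{1,1,1,0} = 2
G(12) = mex{2,1,1,0} = 3
G(13) = mex{2,2,1,1} = 0
G(14) = mex{2,2,2,1} = 0
G(15) = mex{2,2,2,1} = 0
G_A(15) = 0.
Heap B, S = {1, 3, 6, 8}:
G(0) = 0
G(1) = mex{0} = 1
G(2) = mex{1} = 0
G(3) = mex{0,0} = 1
G(4) = mex{1,1} = 0
G(5) = mex{0,0} = 1
G(6) = mex{1,1,0} = 2
G(7) = mex{2,0,1} = 3
G(8) = mex{3,1,0,0} = 2
G(9) = mex{2,2,1,1} = 0
G(10) = mex{0,3,0,0} = 1
G(11) = mex{1,2,1,1} = 0
G(12) = mex{0,0,2,0} = 1
G(13) = mex{1,1,3,1} = 0
G(14) = mex{0,0,2,2} = 1
G(15) = mex{1,1,0,3} = 2
G(16) = mex{2,0,1,2} = 3
G(17) = mex{3,1,0,0} = 2
G_B(17) = 2.
Combined Grundy value = 0 ⊕ 2 = 2.

2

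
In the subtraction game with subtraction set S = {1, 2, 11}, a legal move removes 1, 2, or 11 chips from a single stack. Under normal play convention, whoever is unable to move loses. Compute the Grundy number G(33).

0

G(0) = 0
G(1) = mex{0} = 1
G(2) = mex{1,0} = 2
G(3) = mex{2,1} = 0
G(4) = mex{0,2} = 1
G(5) = mex{1,0} = 2
G(6) = mex{2,1} = 0
G(7) = mex{0,2} = 1
G(8) = mex{1,0} = 2
G(9) = mex{2,1} = 0
G(10) = mex{0,2} = 1
G(11) = mex{1,0,0} = 2
G(12) = mex{2,1,1} = 0
G(13) = mex{0,2,2} = 1
G(14) = mex{1,0,0} = 2
G(15) = mex{2,1,1} = 0
G(16) = mex{0,2,2} = 1
G(17) = mex{1,0,0} = 2
G(18) = mex{2,1,1} = 0
G(19) = mex{0,2,2} = 1
G(20) = mex{1,0,0} = 2
G(21) = mex{2,1,1} = 0
G(22) = mex{0,2,2} = 1
G(23) = mex{1,0,0} = 2
G(24) = mex{2,1,1} = 0
G(25) = mex{0,2,2} = 1
G(26) = mex{1,0,0} = 2
G(27) = mex{2,1,1} = 0
G(28) = mex{0,2,2} = 1
G(29) = mex{1,0,0} = 2
G(30) = mex{2,1,1} = 0
G(31) = mex{0,2,2} = 1
G(32) = mex{1,0,0} = 2
G(33) = mex{2,1,1} = 0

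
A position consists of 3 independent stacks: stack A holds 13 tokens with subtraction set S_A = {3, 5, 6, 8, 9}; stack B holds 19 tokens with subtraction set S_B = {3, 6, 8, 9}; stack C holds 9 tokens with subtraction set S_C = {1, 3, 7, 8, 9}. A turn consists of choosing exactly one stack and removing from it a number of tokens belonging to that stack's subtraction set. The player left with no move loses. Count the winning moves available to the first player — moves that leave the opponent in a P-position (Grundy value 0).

Stack A, S = {3, 5, 6, 8, 9}:
n :  0  1  2  3  4  5  6  7  8  9 10 11 12 13
G :  0  0  0  1  1  1  2  2  2  3  3  3  0  0
G_A(13) = 0.
Stack B, S = {3, 6, 8, 9}:
G(0) = 0
G(1) = mex{} = 0
G(2) = mex{} = 0
G(3) = mex{0} = 1
G(4) = mex{0} = 1
G(5) = mex{0} = 1
G(6) = mex{1,0} = 2
G(7) = mex{1,0} = 2
G(8) = mex{1,0,0} = 2
G(9) = mex{2,1,0,0} = 3
G(10) = mex{2,1,0,0} = 3
G(11) = mex{2,1,1,0} = 3
G(12) = mex{3,2,1,1} = 0
G(13) = mex{3,2,1,1} = 0
G(14) = mex{3,2,2,1} = 0
G(15) = mex{0,3,2,2} = 1
G(16) = mex{0,3,2,2} = 1
G(17) = mex{0,3,3,2} = 1
G(18) = mex{1,0,3,3} = 2
G(19) = mex{1,0,3,3} = 2
G_B(19) = 2.
Stack C, S = {1, 3, 7, 8, 9}:
G(0) = 0
G(1) = mex{0} = 1
G(2) = mex{1} = 0
G(3) = mex{0,0} = 1
G(4) = mex{1,1} = 0
G(5) = mex{0,0} = 1
G(6) = mex{1,1} = 0
G(7) = mex{0,0,0} = 1
G(8) = mex{1,1,1,0} = 2
G(9) = mex{2,0,0,1,0} = 3
G_C(9) = 3.
Combined Grundy value = 0 ⊕ 2 ⊕ 3 = 1.
A winning move leaves total XOR = 0, i.e. changes one component's Grundy value g to g ⊕ X where X is the current total.
Stack A: need g' = 0⊕1 = 1. Options: 13−3→G=3, 13−5→G=2, 13−6→G=2, 13−8→G=1, 13−9→G=1. Hits: 2.
Stack B: need g' = 2⊕1 = 3. Options: 19−3→G=1, 19−6→G=0, 19−8→G=3, 19−9→G=3. Hits: 2.
Stack C: need g' = 3⊕1 = 2. Options: 9−1→G=2, 9−3→G=0, 9−7→G=0, 9−8→G=1, 9−9→G=0. Hits: 1.

5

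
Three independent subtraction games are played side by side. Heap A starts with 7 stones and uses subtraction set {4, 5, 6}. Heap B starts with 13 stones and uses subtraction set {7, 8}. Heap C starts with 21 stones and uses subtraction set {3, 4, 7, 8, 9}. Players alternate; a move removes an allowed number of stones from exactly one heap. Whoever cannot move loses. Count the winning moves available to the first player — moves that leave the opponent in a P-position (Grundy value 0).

3

Heap A, S = {4, 5, 6}:
n : 0 1 2 3 4 5 6 7
G : 0 0 0 0 1 1 1 1
G_A(7) = 1.
Heap B, S = {7, 8}:
G(0) = 0
G(1) = mex{} = 0
G(2) = mex{} = 0
G(3) = mex{} = 0
G(4) = mex{} = 0
G(5) = mex{} = 0
G(6) = mex{} = 0
G(7) = mex{0} = 1
G(8) = mex{0,0} = 1
G(9) = mex{0,0} = 1
G(10) = mex{0,0} = 1
G(11) = mex{0,0} = 1
G(12) = mex{0,0} = 1
G(13) = mex{0,0} = 1
G_B(13) = 1.
Heap C, S = {3, 4, 7, 8, 9}:
n :  0  1  2  3  4  5  6  7  8  9 10 11 12 13 14 15 16 17 18 19 20 21
G :  0  0  0  1  1  1  2  2  2  3  3  3  0  0  0  1  1  1  2  2  2  3
G_C(21) = 3.
Combined Grundy value = 1 ⊕ 1 ⊕ 3 = 3.
A winning move leaves total XOR = 0, i.e. changes one component's Grundy value g to g ⊕ X where X is the current total.
Heap A: need g' = 1⊕3 = 2. Options: 7−4→G=0, 7−5→G=0, 7−6→G=0. Hits: 0.
Heap B: need g' = 1⊕3 = 2. Options: 13−7→G=0, 13−8→G=0. Hits: 0.
Heap C: need g' = 3⊕3 = 0. Options: 21−3→G=2, 21−4→G=1, 21−7→G=0, 21−8→G=0, 21−9→G=0. Hits: 3.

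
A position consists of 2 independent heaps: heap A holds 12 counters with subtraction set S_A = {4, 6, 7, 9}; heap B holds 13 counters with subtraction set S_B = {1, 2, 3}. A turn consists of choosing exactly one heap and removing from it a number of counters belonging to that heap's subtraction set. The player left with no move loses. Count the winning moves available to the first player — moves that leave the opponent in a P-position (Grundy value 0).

3

Heap A, S = {4, 6, 7, 9}:
n :  0  1  2  3  4  5  6  7  8  9 10 11 12
G :  0  0  0  0  1  1  1  1  2  2  2  2  3
G_A(12) = 3.
Heap B, S = {1, 2, 3}:
n :  0  1  2  3  4  5  6  7  8  9 10 11 12 13
G :  0  1  2  3  0  1  2  3  0  1  2  3  0  1
G_B(13) = 1.
Combined Grundy value = 3 ⊕ 1 = 2.
A winning move leaves total XOR = 0, i.e. changes one component's Grundy value g to g ⊕ X where X is the current total.
Heap A: need g' = 3⊕2 = 1. Options: 12−4→G=2, 12−6→G=1, 12−7→G=1, 12−9→G=0. Hits: 2.
Heap B: need g' = 1⊕2 = 3. Options: 13−1→G=0, 13−2→G=3, 13−3→G=2. Hits: 1.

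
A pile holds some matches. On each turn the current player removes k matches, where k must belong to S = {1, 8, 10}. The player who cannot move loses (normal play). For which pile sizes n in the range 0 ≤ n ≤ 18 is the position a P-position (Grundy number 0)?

0, 2, 4, 6, 9, 11, 13, 15, 18

n :  0  1  2  3  4  5  6  7  8  9 10 11 12 13 14 15 16 17 18
G :  0  1  0  1  0  1  0  1  2  0  1  0  1  0  1  0  1  2  0
P-positions are exactly the n with G(n) = 0.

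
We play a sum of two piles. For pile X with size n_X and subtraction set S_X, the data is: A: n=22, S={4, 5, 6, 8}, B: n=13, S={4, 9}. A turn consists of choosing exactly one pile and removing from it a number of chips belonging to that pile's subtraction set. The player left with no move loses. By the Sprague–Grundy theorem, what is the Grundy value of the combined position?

2

Pile A, S = {4, 5, 6, 8}:
n :  0  1  2  3  4  5  6  7  8  9 10 11 12 13 14 15 16 17 18 19 20 21 22
G :  0  0  0  0  1  1  1  1  2  2  2  2  0  0  0  0  1  1  1  1  2  2  2
G_A(22) = 2.
Pile B, S = {4, 9}:
n :  0  1  2  3  4  5  6  7  8  9 10 11 12 13
G :  0  0  0  0  1  1  1  1  0  2  2  2  1  0
G_B(13) = 0.
Combined Grundy value = 2 ⊕ 0 = 2.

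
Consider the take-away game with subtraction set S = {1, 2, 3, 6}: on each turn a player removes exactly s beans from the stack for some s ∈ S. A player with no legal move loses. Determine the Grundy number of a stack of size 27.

3

n :  0  1  2  3  4  5  6  7  8  9 10 11 12 13 14 15 16 17 18 19 20 21 22 23 24 25 26 27
G :  0  1  2  3  0  1  2  3  0  1  2  3  0  1  2  3  0  1  2  3  0  1  2  3  0  1  2  3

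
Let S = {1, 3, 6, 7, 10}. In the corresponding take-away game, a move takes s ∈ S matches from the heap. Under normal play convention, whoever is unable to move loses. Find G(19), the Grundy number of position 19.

2

n :  0  1  2  3  4  5  6  7  8  9 10 11 12 13 14 15 16 17 18 19
G :  0  1  0  1  0  1  2  3  2  3  2  3  4  0  1  0  1  0  1  2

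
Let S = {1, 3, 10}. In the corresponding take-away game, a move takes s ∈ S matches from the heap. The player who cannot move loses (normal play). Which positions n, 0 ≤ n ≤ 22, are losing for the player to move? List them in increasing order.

0, 2, 4, 6, 8, 13, 15, 17, 19, 21

n :  0  1  2  3  4  5  6  7  8  9 10 11 12 13 14 15 16 17 18 19 20 21 22
G :  0  1  0  1  0  1  0  1  0  1  2  3  2  0  1  0  1  0  1  0  1  0  1
P-positions are exactly the n with G(n) = 0.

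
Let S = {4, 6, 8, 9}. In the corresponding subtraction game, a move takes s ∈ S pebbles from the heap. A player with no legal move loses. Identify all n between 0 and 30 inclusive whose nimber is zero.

n :  0  1  2  3  4  5  6  7  8  9 10 11 12 13 14 15 16 17 18 19 20 21 22 23 24 25 26 27 28 29 30
G :  0  0  0  0  1  1  1  1  2  2  2  2  3  0  0  0  0  1  1  1  1  2  2  2  2  3  0  0  0  0  1
P-positions are exactly the n with G(n) = 0.

0, 1, 2, 3, 13, 14, 15, 16, 26, 27, 28, 29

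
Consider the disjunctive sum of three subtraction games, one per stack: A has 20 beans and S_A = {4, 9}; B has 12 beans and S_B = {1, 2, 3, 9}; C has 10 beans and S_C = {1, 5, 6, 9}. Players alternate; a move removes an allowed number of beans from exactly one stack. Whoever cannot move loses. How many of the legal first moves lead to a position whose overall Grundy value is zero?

5

Stack A, S = {4, 9}:
G(0) = 0
G(1) = mex{} = 0
G(2) = mex{} = 0
G(3) = mex{} = 0
G(4) = mex{0} = 1
G(5) = mex{0} = 1
G(6) = mex{0} = 1
G(7) = mex{0} = 1
G(8) = mex{1} = 0
G(9) = mex{1,0} = 2
G(10) = mex{1,0} = 2
G(11) = mex{1,0} = 2
G(12) = mex{0,0} = 1
G(13) = mex{2,1} = 0
G(14) = mex{2,1} = 0
G(15) = mex{2,1} = 0
G(16) = mex{1,1} = 0
G(17) = mex{0,0} = 1
G(18) = mex{0,2} = 1
G(19) = mex{0,2} = 1
G(20) = mex{0,2} = 1
G_A(20) = 1.
Stack B, S = {1, 2, 3, 9}:
G(0) = 0
G(1) = mex{0} = 1
G(2) = mex{1,0} = 2
G(3) = mex{2,1,0} = 3
G(4) = mex{3,2,1} = 0
G(5) = mex{0,3,2} = 1
G(6) = mex{1,0,3} = 2
G(7) = mex{2,1,0} = 3
G(8) = mex{3,2,1} = 0
G(9) = mex{0,3,2,0} = 1
G(10) = mex{1,0,3,1} = 2
G(11) = mex{2,1,0,2} = 3
G(12) = mex{3,2,1,3} = 0
G_B(12) = 0.
Stack C, S = {1, 5, 6, 9}:
G(0) = 0
G(1) = mex{0} = 1
G(2) = mex{1} = 0
G(3) = mex{0} = 1
G(4) = mex{1} = 0
G(5) = mex{0,0} = 1
G(6) = mex{1,1,0} = 2
G(7) = mex{2,0,1} = 3
G(8) = mex{3,1,0} = 2
G(9) = mex{2,0,1,0} = 3
G(10) = mex{3,1,0,1} = 2
G_C(10) = 2.
Combined Grundy value = 1 ⊕ 0 ⊕ 2 = 3.
A winning move leaves total XOR = 0, i.e. changes one component's Grundy value g to g ⊕ X where X is the current total.
Stack A: need g' = 1⊕3 = 2. Options: 20−4→G=0, 20−9→G=2. Hits: 1.
Stack B: need g' = 0⊕3 = 3. Options: 12−1→G=3, 12−2→G=2, 12−3→G=1, 12−9→G=3. Hits: 2.
Stack C: need g' = 2⊕3 = 1. Options: 10−1→G=3, 10−5→G=1, 10−6→G=0, 10−9→G=1. Hits: 2.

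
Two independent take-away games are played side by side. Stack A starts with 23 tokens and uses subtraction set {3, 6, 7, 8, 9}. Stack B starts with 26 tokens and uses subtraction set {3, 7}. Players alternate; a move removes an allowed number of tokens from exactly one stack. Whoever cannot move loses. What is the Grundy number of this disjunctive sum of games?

Stack A, S = {3, 6, 7, 8, 9}:
G(0) = 0
G(1) = mex{} = 0
G(2) = mex{} = 0
G(3) = mex{0} = 1
G(4) = mex{0} = 1
G(5) = mex{0} = 1
G(6) = mex{1,0} = 2
G(7) = mex{1,0,0} = 2
G(8) = mex{1,0,0,0} = 2
G(9) = mex{2,1,0,0,0} = 3
G(10) = mex{2,1,1,0,0} = 3
G(11) = mex{2,1,1,1,0} = 3
G(12) = mex{3,2,1,1,1} = 0
G(13) = mex{3,2,2,1,1} = 0
G(14) = mex{3,2,2,2,1} = 0
G(15) = mex{0,3,2,2,2} = 1
G(16) = mex{0,3,3,2,2} = 1
G(17) = mex{0,3,3,3,2} = 1
G(18) = mex{1,0,3,3,3} = 2
G(19) = mex{1,0,0,3,3} = 2
G(20) = mex{1,0,0,0,3} = 2
G(21) = mex{2,1,0,0,0} = 3
G(22) = mex{2,1,1,0,0} = 3
G(23) = mex{2,1,1,1,0} = 3
G_A(23) = 3.
Stack B, S = {3, 7}:
n :  0  1  2  3  4  5  6  7  8  9 10 11 12 13 14 15 16 17 18 19 20 21 22 23 24 25 26
G :  0  0  0  1  1  1  0  2  2  1  0  0  0  1  1  1  0  2  2  1  0  0  0  1  1  1  0
G_B(26) = 0.
Combined Grundy value = 3 ⊕ 0 = 3.

3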